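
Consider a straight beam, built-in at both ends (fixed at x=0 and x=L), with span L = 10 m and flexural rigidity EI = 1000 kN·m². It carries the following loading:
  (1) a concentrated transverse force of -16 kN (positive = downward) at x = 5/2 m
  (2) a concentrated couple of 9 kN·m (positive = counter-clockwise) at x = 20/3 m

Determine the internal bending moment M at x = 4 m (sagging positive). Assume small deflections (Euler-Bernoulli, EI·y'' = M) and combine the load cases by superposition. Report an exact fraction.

M(4) = -57/10 kN·m

Load 1 — point force P=-16 kN at a=5/2 m (b=L-a=15/2):
  M_1 = Pa²(a+3b)(L-x)/L³ - Pa²b/L²  [x>a] = (-16)·(5/2)²·((5/2)+3·(15/2))·(10-4)/10³ - (-16)·(5/2)²·(15/2)/10² = -15/2 kN·m
Load 2 — applied couple M₀=9 kN·m at a=20/3 m (b=L-a=10/3):
  M_2 = R_Ax - M_A  [x≤a] with R_A=6/5, M_A=3 = (6/5)·4 - 3 = 9/5 kN·m
Superposition: M = Σ M_i = -57/10 kN·m ≈ -5.700000 kN·m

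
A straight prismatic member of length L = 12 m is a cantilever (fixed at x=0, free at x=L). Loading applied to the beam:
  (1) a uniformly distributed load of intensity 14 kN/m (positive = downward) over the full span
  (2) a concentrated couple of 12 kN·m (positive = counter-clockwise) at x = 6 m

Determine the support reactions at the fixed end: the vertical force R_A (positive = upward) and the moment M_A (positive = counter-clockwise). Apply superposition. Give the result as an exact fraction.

R_A = 168 kN, M_A = 996 kN·m

Load 1 — uniform load w=14 kN/m over full span:
  R_A = wL = 14·12 = 168 kN
  M_A = wL²/2 = 14·12²/2 = 1008 kN·m
Load 2 — applied couple M₀=12 kN·m at a=6 m (b=L-a=6):
  R_A = 0 kN
  M_A = -M₀ = -12 kN·m
Superposition: R_A = 168 kN, M_A = 996 kN·m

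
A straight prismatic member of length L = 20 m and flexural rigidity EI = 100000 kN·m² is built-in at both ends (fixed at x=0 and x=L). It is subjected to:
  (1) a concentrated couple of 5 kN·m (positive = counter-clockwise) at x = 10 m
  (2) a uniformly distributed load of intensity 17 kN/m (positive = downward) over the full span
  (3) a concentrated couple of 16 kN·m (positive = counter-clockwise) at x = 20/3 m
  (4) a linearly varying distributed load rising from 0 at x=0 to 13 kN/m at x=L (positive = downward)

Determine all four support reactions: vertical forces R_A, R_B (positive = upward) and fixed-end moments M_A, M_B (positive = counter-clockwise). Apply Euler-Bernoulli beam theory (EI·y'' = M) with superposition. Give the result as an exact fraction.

R_A = 25253/120 kN, M_A = 2965/4 kN·m, R_B = 31147/120 kN, M_B = -9841/12 kN·m

Load 1 — applied couple M₀=5 kN·m at a=10 m (b=L-a=10):
  R_A = 6M₀ab/L³ = 6·5·10·10/20³ = 3/8 kN
  M_A = M₀b(2a-b)/L² = 5·10·(2·10-10)/20² = 5/4 kN·m
  R_B = -6M₀ab/L³ = -6·5·10·10/20³ = -3/8 kN
  M_B = M₀a(2b-a)/L² = 5·10·(2·10-10)/20² = 5/4 kN·m
Load 2 — uniform load w=17 kN/m over full span:
  R_A = wL/2 = 17·20/2 = 170 kN
  M_A = wL²/12 = 17·20²/12 = 1700/3 kN·m
  R_B = wL/2 = 17·20/2 = 170 kN
  M_B = -wL²/12 = -17·20²/12 = -1700/3 kN·m
Load 3 — applied couple M₀=16 kN·m at a=20/3 m (b=L-a=40/3):
  R_A = 6M₀ab/L³ = 6·16·(20/3)·(40/3)/20³ = 16/15 kN
  M_A = M₀b(2a-b)/L² = 16·(40/3)·(2·(20/3)-(40/3))/20² = 0 kN·m
  R_B = -6M₀ab/L³ = -6·16·(20/3)·(40/3)/20³ = -16/15 kN
  M_B = M₀a(2b-a)/L² = 16·(20/3)·(2·(40/3)-(20/3))/20² = 16/3 kN·m
Load 4 — triangular load w₀=13 kN/m (0→w₀ over full span):
  R_A = 3w₀L/20 = 3·13·20/20 = 39 kN
  M_A = w₀L²/30 = 13·20²/30 = 520/3 kN·m
  R_B = 7w₀L/20 = 7·13·20/20 = 91 kN
  M_B = -w₀L²/20 = -13·20²/20 = -260 kN·m
Superposition: R_A = 25253/120 kN, M_A = 2965/4 kN·m, R_B = 31147/120 kN, M_B = -9841/12 kN·m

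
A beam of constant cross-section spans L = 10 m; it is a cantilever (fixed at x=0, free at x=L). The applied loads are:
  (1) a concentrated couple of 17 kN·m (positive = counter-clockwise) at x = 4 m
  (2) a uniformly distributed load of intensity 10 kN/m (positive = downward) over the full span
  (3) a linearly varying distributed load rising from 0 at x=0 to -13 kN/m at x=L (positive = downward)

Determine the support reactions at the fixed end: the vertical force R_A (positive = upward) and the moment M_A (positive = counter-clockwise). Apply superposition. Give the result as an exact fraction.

Load 1 — applied couple M₀=17 kN·m at a=4 m (b=L-a=6):
  R_A = 0 kN
  M_A = -M₀ = -17 kN·m
Load 2 — uniform load w=10 kN/m over full span:
  R_A = wL = 10·10 = 100 kN
  M_A = wL²/2 = 10·10²/2 = 500 kN·m
Load 3 — triangular load w₀=-13 kN/m (0→w₀ over full span):
  R_A = w₀L/2 = (-13)·10/2 = -65 kN
  M_A = w₀L²/3 = (-13)·10²/3 = -1300/3 kN·m
Superposition: R_A = 35 kN, M_A = 149/3 kN·m

R_A = 35 kN, M_A = 149/3 kN·m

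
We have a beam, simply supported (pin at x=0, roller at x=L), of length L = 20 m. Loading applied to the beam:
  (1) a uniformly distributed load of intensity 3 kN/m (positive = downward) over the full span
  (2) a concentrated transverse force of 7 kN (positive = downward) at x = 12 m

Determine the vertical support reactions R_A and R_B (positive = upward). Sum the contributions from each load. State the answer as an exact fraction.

R_A = 164/5 kN, R_B = 171/5 kN

Load 1 — uniform load w=3 kN/m over full span:
  R_A = wL/2 = 3·20/2 = 30 kN
  R_B = wL/2 = 3·20/2 = 30 kN
Load 2 — point force P=7 kN at a=12 m (b=L-a=8):
  R_A = Pb/L = 7·8/20 = 14/5 kN
  R_B = Pa/L = 7·12/20 = 21/5 kN
Superposition: R_A = 164/5 kN, R_B = 171/5 kN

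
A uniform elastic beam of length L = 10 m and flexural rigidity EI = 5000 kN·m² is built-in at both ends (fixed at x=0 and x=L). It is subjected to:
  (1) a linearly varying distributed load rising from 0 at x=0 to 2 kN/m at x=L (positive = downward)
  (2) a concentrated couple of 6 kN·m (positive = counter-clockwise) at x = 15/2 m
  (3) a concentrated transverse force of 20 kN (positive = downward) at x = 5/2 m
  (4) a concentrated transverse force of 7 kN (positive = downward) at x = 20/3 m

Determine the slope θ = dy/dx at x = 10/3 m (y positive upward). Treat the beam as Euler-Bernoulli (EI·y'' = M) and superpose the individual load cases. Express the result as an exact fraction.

Load 1 — triangular load w₀=2 kN/m (0→w₀ over full span):
  θ_1 = -w₀(2x(L-x)(L-2x)(x+2L)+x²(L-x)²)/(120LEI) = -2·(2·(10/3)·(10-(10/3))·(10-2·(10/3))·((10/3)+2·10)+(10/3)²·(10-(10/3))²)/(120·10·5000) = -8/6075 rad
Load 2 — applied couple M₀=6 kN·m at a=15/2 m (b=L-a=5/2):
  θ_2 = (R_Ax²/2 - M_Ax)/EI  [x≤a] with R_A=27/40, M_A=15/8 = ((27/40)·(10/3)²/2 - (15/8)·(10/3))/5000 = -1/2000 rad
Load 3 — point force P=20 kN at a=5/2 m (b=L-a=15/2):
  θ_3 = Pa²(L-x)(2bL-(3b+a)(L-x))/(2L³EI)  [x>a] = 20·(5/2)²·(10-(10/3))·(2·(15/2)·10-(3·(15/2)+(5/2))·(10-(10/3)))/(2·10³·5000) = -1/720 rad
Load 4 — point force P=7 kN at a=20/3 m (b=L-a=10/3):
  θ_4 = -Pb²x(2aL-(3a+b)x)/(2L³EI)  [x≤a] = -7·(10/3)²·(10/3)·(2·(20/3)·10-(3·(20/3)+(10/3))·(10/3))/(2·10³·5000) = -7/4860 rad
Superposition: θ = Σ θ_i = -1129/243000 rad ≈ -0.004646 rad

θ(10/3) = -1129/243000 rad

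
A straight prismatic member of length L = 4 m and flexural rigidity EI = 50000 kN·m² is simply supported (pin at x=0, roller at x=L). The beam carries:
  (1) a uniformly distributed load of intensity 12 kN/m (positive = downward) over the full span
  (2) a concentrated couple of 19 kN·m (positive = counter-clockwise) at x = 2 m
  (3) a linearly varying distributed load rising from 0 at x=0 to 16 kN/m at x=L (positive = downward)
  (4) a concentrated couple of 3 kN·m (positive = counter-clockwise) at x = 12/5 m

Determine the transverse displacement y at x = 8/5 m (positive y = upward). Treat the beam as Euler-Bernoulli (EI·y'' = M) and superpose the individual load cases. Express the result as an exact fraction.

y(8/5) = -773371/585937500 m

Load 1 — uniform load w=12 kN/m over full span:
  y_1 = -wx(L³-2Lx²+x³)/(24EI) = -12·(8/5)·(4³-2·4·(8/5)²+(8/5)³)/(24·50000) = -1488/1953125 m
Load 2 — applied couple M₀=19 kN·m at a=2 m (b=L-a=2):
  y_2 = (M₀x³/(6L)+C₁x)/EI  [x≤a] with C₁=M₀(3b²-L²)/(6L)=-19/6 = (19·(8/5)³/(6·4)+(-19/6)·(8/5))/50000 = -57/1562500 m
Load 3 — triangular load w₀=16 kN/m (0→w₀ over full span):
  y_3 = -w₀x(7L⁴-10L²x²+3x⁴)/(360LEI) = -16·(8/5)·(7·4⁴-10·4²·(8/5)²+3·(8/5)⁴)/(360·4·50000) = -73024/146484375 m
Load 4 — applied couple M₀=3 kN·m at a=12/5 m (b=L-a=8/5):
  y_4 = (M₀x³/(6L)+C₁x)/EI  [x≤a] with C₁=M₀(3b²-L²)/(6L)=-26/25 = (3·(8/5)³/(6·4)+(-26/25)·(8/5))/50000 = -9/390625 m
Superposition: y = Σ y_i = -773371/585937500 m ≈ -0.001320 m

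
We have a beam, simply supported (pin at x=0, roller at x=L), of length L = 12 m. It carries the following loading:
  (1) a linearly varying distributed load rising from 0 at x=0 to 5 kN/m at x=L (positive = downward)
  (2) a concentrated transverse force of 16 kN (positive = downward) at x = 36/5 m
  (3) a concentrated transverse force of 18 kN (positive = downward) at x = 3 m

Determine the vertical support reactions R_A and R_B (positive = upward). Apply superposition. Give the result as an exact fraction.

R_A = 299/10 kN, R_B = 341/10 kN

Load 1 — triangular load w₀=5 kN/m (0→w₀ over full span):
  R_A = w₀L/6 = 5·12/6 = 10 kN
  R_B = w₀L/3 = 5·12/3 = 20 kN
Load 2 — point force P=16 kN at a=36/5 m (b=L-a=24/5):
  R_A = Pb/L = 16·(24/5)/12 = 32/5 kN
  R_B = Pa/L = 16·(36/5)/12 = 48/5 kN
Load 3 — point force P=18 kN at a=3 m (b=L-a=9):
  R_A = Pb/L = 18·9/12 = 27/2 kN
  R_B = Pa/L = 18·3/12 = 9/2 kN
Superposition: R_A = 299/10 kN, R_B = 341/10 kN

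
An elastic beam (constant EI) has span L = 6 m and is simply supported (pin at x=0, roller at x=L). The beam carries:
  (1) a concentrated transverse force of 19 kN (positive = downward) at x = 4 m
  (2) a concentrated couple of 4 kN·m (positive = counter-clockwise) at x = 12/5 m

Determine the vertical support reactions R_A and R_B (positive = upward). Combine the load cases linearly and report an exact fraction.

R_A = 7 kN, R_B = 12 kN

Load 1 — point force P=19 kN at a=4 m (b=L-a=2):
  R_A = Pb/L = 19·2/6 = 19/3 kN
  R_B = Pa/L = 19·4/6 = 38/3 kN
Load 2 — applied couple M₀=4 kN·m at a=12/5 m (b=L-a=18/5):
  R_A = M₀/L = 4/6 = 2/3 kN
  R_B = -M₀/L = -4/6 = -2/3 kN
Superposition: R_A = 7 kN, R_B = 12 kN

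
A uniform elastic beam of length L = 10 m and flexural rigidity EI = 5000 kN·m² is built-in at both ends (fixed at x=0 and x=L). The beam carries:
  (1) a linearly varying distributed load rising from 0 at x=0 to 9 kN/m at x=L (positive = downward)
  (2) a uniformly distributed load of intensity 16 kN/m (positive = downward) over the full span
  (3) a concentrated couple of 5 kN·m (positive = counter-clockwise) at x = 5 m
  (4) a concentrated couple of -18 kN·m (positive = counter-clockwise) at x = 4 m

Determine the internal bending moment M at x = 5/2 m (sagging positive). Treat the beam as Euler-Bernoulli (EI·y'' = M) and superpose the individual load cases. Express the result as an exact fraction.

Load 1 — triangular load w₀=9 kN/m (0→w₀ over full span):
  M_1 = 3w₀Lx/20 - w₀L²/30 - w₀x³/(6L) = 3·9·10·(5/2)/20 - 9·10²/30 - 9·(5/2)³/(6·10) = 45/32 kN·m
Load 2 — uniform load w=16 kN/m over full span:
  M_2 = wLx/2 - wL²/12 - wx²/2 = 16·10·(5/2)/2 - 16·10²/12 - 16·(5/2)²/2 = 50/3 kN·m
Load 3 — applied couple M₀=5 kN·m at a=5 m (b=L-a=5):
  M_3 = R_Ax - M_A  [x≤a] with R_A=3/4, M_A=5/4 = (3/4)·(5/2) - (5/4) = 5/8 kN·m
Load 4 — applied couple M₀=-18 kN·m at a=4 m (b=L-a=6):
  M_4 = R_Ax - M_A  [x≤a] with R_A=-324/125, M_A=-54/25 = (-324/125)·(5/2) - (-54/25) = -108/25 kN·m
Superposition: M = Σ M_i = 34507/2400 kN·m ≈ 14.377917 kN·m

M(5/2) = 34507/2400 kN·m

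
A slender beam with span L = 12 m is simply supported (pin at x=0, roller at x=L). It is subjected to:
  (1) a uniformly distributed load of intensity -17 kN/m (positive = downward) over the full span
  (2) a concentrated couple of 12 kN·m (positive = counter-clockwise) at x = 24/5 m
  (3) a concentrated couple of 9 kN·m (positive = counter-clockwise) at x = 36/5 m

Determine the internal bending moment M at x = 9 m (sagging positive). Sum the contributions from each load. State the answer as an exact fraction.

M(9) = -939/4 kN·m

Load 1 — uniform load w=-17 kN/m over full span:
  M_1 = wx(L-x)/2 = (-17)·9·(12-9)/2 = -459/2 kN·m
Load 2 — applied couple M₀=12 kN·m at a=24/5 m (b=L-a=36/5):
  M_2 = M₀x/L - M₀  [x>a] = 12·9/12 - 12 = -3 kN·m
Load 3 — applied couple M₀=9 kN·m at a=36/5 m (b=L-a=24/5):
  M_3 = M₀x/L - M₀  [x>a] = 9·9/12 - 9 = -9/4 kN·m
Superposition: M = Σ M_i = -939/4 kN·m ≈ -234.750000 kN·m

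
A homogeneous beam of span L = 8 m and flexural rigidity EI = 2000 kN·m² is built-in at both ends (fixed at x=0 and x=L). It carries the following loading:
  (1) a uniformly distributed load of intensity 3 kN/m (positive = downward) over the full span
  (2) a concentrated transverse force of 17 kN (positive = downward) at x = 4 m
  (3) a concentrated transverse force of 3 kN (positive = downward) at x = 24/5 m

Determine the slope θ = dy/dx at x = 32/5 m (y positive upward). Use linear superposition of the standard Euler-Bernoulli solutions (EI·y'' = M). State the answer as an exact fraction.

θ(32/5) = 12363/781250 rad

Load 1 — uniform load w=3 kN/m over full span:
  θ_1 = -wx(L-x)(L-2x)/(12EI) = -3·(32/5)·(8-(32/5))·(8-2·(32/5))/(12·2000) = 96/15625 rad
Load 2 — point force P=17 kN at a=4 m (b=L-a=4):
  θ_2 = Pa²(L-x)(2bL-(3b+a)(L-x))/(2L³EI)  [x>a] = 17·4²·(8-(32/5))·(2·4·8-(3·4+4)·(8-(32/5)))/(2·8³·2000) = 51/6250 rad
Load 3 — point force P=3 kN at a=24/5 m (b=L-a=16/5):
  θ_3 = Pa²(L-x)(2bL-(3b+a)(L-x))/(2L³EI)  [x>a] = 3·(24/5)²·(8-(32/5))·(2·(16/5)·8-(3·(16/5)+(24/5))·(8-(32/5)))/(2·8³·2000) = 594/390625 rad
Superposition: θ = Σ θ_i = 12363/781250 rad ≈ 0.015825 rad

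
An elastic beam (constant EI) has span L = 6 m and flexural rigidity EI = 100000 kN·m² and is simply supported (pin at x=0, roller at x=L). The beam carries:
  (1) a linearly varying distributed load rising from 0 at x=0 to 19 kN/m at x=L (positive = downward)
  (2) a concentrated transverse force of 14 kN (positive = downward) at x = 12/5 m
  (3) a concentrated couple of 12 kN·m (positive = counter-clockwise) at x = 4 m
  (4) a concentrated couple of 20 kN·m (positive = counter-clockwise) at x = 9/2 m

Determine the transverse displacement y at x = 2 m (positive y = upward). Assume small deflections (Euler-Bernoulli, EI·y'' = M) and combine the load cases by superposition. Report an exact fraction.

y(2) = -57453/25000000 m

Load 1 — triangular load w₀=19 kN/m (0→w₀ over full span):
  y_1 = -w₀x(7L⁴-10L²x²+3x⁴)/(360LEI) = -19·2·(7·6⁴-10·6²·2²+3·2⁴)/(360·6·100000) = -38/28125 m
Load 2 — point force P=14 kN at a=12/5 m (b=L-a=18/5):
  y_2 = -Pbx(L²-b²-x²)/(6LEI)  [x≤a] = -14·(18/5)·2·(6²-(18/5)²-2²)/(6·6·100000) = -833/1562500 m
Load 3 — applied couple M₀=12 kN·m at a=4 m (b=L-a=2):
  y_3 = (M₀x³/(6L)+C₁x)/EI  [x≤a] with C₁=M₀(3b²-L²)/(6L)=-8 = (12·2³/(6·6)+(-8)·2)/100000 = -1/7500 m
Load 4 — applied couple M₀=20 kN·m at a=9/2 m (b=L-a=3/2):
  y_4 = (M₀x³/(6L)+C₁x)/EI  [x≤a] with C₁=M₀(3b²-L²)/(6L)=-65/4 = (20·2³/(6·6)+(-65/4)·2)/100000 = -101/360000 m
Superposition: y = Σ y_i = -57453/25000000 m ≈ -0.002298 m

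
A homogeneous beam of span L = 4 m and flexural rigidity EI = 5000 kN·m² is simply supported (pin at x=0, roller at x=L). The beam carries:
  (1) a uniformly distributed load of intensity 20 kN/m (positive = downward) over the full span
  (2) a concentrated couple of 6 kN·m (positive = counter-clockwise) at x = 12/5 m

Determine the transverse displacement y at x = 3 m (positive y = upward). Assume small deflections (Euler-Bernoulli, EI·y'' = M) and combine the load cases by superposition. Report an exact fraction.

Load 1 — uniform load w=20 kN/m over full span:
  y_1 = -wx(L³-2Lx²+x³)/(24EI) = -20·3·(4³-2·4·3²+3³)/(24·5000) = -19/2000 m
Load 2 — applied couple M₀=6 kN·m at a=12/5 m (b=L-a=8/5):
  y_2 = (M₀x³/(6L)-M₀(x-a)²/2+C₁x)/EI  [x>a] with C₁=M₀(3b²-L²)/(6L)=-52/25 = (6·3³/(6·4)-6·(3-(12/5))²/2+(-52/25)·3)/5000 = -57/500000 m
Superposition: y = Σ y_i = -4807/500000 m ≈ -0.009614 m

y(3) = -4807/500000 m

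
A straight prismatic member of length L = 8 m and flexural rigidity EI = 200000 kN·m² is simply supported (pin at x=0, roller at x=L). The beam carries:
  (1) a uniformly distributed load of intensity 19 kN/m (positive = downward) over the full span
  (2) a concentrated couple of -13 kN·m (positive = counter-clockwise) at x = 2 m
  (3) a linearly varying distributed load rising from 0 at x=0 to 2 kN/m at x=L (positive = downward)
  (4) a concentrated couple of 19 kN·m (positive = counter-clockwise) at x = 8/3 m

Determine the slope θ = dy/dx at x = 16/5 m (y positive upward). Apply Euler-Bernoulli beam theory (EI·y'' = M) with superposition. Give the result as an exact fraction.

θ(16/5) = -911207/1500000000 rad

Load 1 — uniform load w=19 kN/m over full span:
  θ_1 = -w(L³-6Lx²+4x³)/(24EI) = -19·(8³-6·8·(16/5)²+4·(16/5)³)/(24·200000) = -703/1171875 rad
Load 2 — applied couple M₀=-13 kN·m at a=2 m (b=L-a=6):
  θ_2 = (M₀x²/(2L)-M₀(x-a)+C₁)/EI  [x>a] with C₁=M₀(3b²-L²)/(6L)=-143/12 = ((-13)·(16/5)²/(2·8)-(-13)·((16/5)-2)+(-143/12))/200000 = -1391/60000000 rad
Load 3 — triangular load w₀=2 kN/m (0→w₀ over full span):
  θ_3 = -w₀(7L⁴-30L²x²+15x⁴)/(360LEI) = -2·(7·8⁴-30·8²·(16/5)²+15·(16/5)⁴)/(360·8·200000) = -646/17578125 rad
Load 4 — applied couple M₀=19 kN·m at a=8/3 m (b=L-a=16/3):
  θ_4 = (M₀x²/(2L)-M₀(x-a)+C₁)/EI  [x>a] with C₁=M₀(3b²-L²)/(6L)=76/9 = (19·(16/5)²/(2·8)-19·((16/5)-(8/3))+(76/9))/200000 = 589/11250000 rad
Superposition: θ = Σ θ_i = -911207/1500000000 rad ≈ -0.000607 rad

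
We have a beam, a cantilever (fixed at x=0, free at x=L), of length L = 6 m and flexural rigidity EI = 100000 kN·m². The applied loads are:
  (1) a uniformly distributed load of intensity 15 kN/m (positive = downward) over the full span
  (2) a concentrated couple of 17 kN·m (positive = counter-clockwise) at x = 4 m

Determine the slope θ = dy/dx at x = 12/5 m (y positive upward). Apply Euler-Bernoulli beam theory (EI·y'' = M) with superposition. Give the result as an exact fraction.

Load 1 — uniform load w=15 kN/m over full span:
  θ_1 = -wx(x²-3Lx+3L²)/(6EI) = -15·(12/5)·((12/5)²-3·6·(12/5)+3·6²)/(6·100000) = -1323/312500 rad
Load 2 — applied couple M₀=17 kN·m at a=4 m (b=L-a=2):
  θ_2 = M₀x/EI  [x≤a] = 17·(12/5)/100000 = 51/125000 rad
Superposition: θ = Σ θ_i = -2391/625000 rad ≈ -0.003826 rad

θ(12/5) = -2391/625000 rad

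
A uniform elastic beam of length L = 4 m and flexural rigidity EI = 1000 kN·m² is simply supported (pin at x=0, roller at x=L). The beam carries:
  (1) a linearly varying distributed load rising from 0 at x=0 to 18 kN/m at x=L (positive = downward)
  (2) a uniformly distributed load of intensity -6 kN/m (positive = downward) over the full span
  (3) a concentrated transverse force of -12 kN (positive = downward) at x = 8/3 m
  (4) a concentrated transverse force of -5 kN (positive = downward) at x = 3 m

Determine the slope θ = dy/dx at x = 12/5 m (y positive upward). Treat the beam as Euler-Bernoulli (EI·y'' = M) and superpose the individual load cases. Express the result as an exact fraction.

Load 1 — triangular load w₀=18 kN/m (0→w₀ over full span):
  θ_1 = -w₀(7L⁴-30L²x²+15x⁴)/(360LEI) = -18·(7·4⁴-30·4²·(12/5)²+15·(12/5)⁴)/(360·4·1000) = 464/78125 rad
Load 2 — uniform load w=-6 kN/m over full span:
  θ_2 = -w(L³-6Lx²+4x³)/(24EI) = -(-6)·(4³-6·4·(12/5)²+4·(12/5)³)/(24·1000) = -74/15625 rad
Load 3 — point force P=-12 kN at a=8/3 m (b=L-a=4/3):
  θ_3 = -Pb(L²-b²-3x²)/(6LEI)  [x≤a] = -(-12)·(4/3)·(4²-(4/3)²-3·(12/5)²)/(6·4·1000) = -172/84375 rad
Load 4 — point force P=-5 kN at a=3 m (b=L-a=1):
  θ_4 = -Pb(L²-b²-3x²)/(6LEI)  [x≤a] = -(-5)·1·(4²-1²-3·(12/5)²)/(6·4·1000) = -19/40000 rad
Superposition: θ = Σ θ_i = -176893/135000000 rad ≈ -0.001310 rad

θ(12/5) = -176893/135000000 rad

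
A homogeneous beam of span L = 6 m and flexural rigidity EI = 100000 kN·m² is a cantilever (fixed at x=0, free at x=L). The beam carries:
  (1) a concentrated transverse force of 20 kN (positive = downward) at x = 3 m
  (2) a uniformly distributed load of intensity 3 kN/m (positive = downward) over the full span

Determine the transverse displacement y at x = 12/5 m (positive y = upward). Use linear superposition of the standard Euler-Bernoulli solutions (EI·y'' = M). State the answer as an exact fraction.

Load 1 — point force P=20 kN at a=3 m (b=L-a=3):
  y_1 = -Px²(3a-x)/(6EI)  [x≤a] = -20·(12/5)²·(3·3-(12/5))/(6·100000) = -99/78125 m
Load 2 — uniform load w=3 kN/m over full span:
  y_2 = -wx²(x²-4Lx+6L²)/(24EI) = -3·(12/5)²·((12/5)²-4·6·(12/5)+6·6²)/(24·100000) = -4617/3906250 m
Superposition: y = Σ y_i = -9567/3906250 m ≈ -0.002449 m

y(12/5) = -9567/3906250 m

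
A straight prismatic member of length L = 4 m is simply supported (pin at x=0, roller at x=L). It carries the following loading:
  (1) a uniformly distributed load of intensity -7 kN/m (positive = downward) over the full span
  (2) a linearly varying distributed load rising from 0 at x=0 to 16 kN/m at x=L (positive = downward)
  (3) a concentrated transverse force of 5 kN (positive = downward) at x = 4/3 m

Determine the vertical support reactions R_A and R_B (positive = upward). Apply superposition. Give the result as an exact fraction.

Load 1 — uniform load w=-7 kN/m over full span:
  R_A = wL/2 = (-7)·4/2 = -14 kN
  R_B = wL/2 = (-7)·4/2 = -14 kN
Load 2 — triangular load w₀=16 kN/m (0→w₀ over full span):
  R_A = w₀L/6 = 16·4/6 = 32/3 kN
  R_B = w₀L/3 = 16·4/3 = 64/3 kN
Load 3 — point force P=5 kN at a=4/3 m (b=L-a=8/3):
  R_A = Pb/L = 5·(8/3)/4 = 10/3 kN
  R_B = Pa/L = 5·(4/3)/4 = 5/3 kN
Superposition: R_A = 0 kN, R_B = 9 kN

R_A = 0 kN, R_B = 9 kN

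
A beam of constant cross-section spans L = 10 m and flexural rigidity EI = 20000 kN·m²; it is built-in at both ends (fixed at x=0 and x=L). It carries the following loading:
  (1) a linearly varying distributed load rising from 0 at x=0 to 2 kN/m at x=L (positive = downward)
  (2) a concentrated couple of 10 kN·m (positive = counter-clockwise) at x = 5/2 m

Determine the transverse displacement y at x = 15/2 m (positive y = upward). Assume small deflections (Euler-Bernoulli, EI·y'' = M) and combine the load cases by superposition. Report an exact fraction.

Load 1 — triangular load w₀=2 kN/m (0→w₀ over full span):
  y_1 = -w₀x²(L-x)²(x+2L)/(120LEI) = -2·(15/2)²·(10-(15/2))²·((15/2)+2·10)/(120·10·20000) = -33/40960 m
Load 2 — applied couple M₀=10 kN·m at a=5/2 m (b=L-a=15/2):
  y_2 = (R_Ax³/6 - M_Ax²/2 - M₀(x-a)²/2)/EI  [x>a] with R_A=9/8, M_A=-15/8 = ((9/8)·(15/2)³/6 - (-15/8)·(15/2)²/2 - 10·((15/2)-(5/2))²/2)/20000 = 7/20480 m
Superposition: y = Σ y_i = -19/40960 m ≈ -0.000464 m

y(15/2) = -19/40960 m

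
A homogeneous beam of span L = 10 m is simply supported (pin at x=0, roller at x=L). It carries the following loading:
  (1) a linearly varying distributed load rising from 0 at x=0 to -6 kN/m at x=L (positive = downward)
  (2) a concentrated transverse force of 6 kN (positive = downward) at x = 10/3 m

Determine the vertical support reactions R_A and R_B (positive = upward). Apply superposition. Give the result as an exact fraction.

R_A = -6 kN, R_B = -18 kN

Load 1 — triangular load w₀=-6 kN/m (0→w₀ over full span):
  R_A = w₀L/6 = (-6)·10/6 = -10 kN
  R_B = w₀L/3 = (-6)·10/3 = -20 kN
Load 2 — point force P=6 kN at a=10/3 m (b=L-a=20/3):
  R_A = Pb/L = 6·(20/3)/10 = 4 kN
  R_B = Pa/L = 6·(10/3)/10 = 2 kN
Superposition: R_A = -6 kN, R_B = -18 kN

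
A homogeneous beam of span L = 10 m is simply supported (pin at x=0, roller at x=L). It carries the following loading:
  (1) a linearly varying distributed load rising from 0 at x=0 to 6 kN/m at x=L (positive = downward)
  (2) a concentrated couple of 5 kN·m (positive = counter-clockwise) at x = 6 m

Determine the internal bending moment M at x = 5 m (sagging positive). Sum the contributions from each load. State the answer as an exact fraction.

M(5) = 40 kN·m

Load 1 — triangular load w₀=6 kN/m (0→w₀ over full span):
  M_1 = w₀Lx/6 - w₀x³/(6L) = 6·10·5/6 - 6·5³/(6·10) = 75/2 kN·m
Load 2 — applied couple M₀=5 kN·m at a=6 m (b=L-a=4):
  M_2 = M₀x/L  [x≤a] = 5·5/10 = 5/2 kN·m
Superposition: M = Σ M_i = 40 kN·m ≈ 40.000000 kN·m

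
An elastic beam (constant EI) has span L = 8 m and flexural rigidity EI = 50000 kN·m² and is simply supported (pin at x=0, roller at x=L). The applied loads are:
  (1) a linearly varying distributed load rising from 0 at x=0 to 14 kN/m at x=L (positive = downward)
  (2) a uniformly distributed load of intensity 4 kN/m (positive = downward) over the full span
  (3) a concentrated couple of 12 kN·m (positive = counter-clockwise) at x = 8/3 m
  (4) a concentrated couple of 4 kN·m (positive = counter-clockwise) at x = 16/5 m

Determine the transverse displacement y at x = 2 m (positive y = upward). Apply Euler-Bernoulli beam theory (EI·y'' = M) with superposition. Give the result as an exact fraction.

y(2) = -29411/3750000 m

Load 1 — triangular load w₀=14 kN/m (0→w₀ over full span):
  y_1 = -w₀x(7L⁴-10L²x²+3x⁴)/(360LEI) = -14·2·(7·8⁴-10·8²·2²+3·2⁴)/(360·8·50000) = -763/150000 m
Load 2 — uniform load w=4 kN/m over full span:
  y_2 = -wx(L³-2Lx²+x³)/(24EI) = -4·2·(8³-2·8·2²+2³)/(24·50000) = -19/6250 m
Load 3 — applied couple M₀=12 kN·m at a=8/3 m (b=L-a=16/3):
  y_3 = (M₀x³/(6L)+C₁x)/EI  [x≤a] with C₁=M₀(3b²-L²)/(6L)=16/3 = (12·2³/(6·8)+(16/3)·2)/50000 = 19/75000 m
Load 4 — applied couple M₀=4 kN·m at a=16/5 m (b=L-a=24/5):
  y_4 = (M₀x³/(6L)+C₁x)/EI  [x≤a] with C₁=M₀(3b²-L²)/(6L)=32/75 = (4·2³/(6·8)+(32/75)·2)/50000 = 19/625000 m
Superposition: y = Σ y_i = -29411/3750000 m ≈ -0.007843 m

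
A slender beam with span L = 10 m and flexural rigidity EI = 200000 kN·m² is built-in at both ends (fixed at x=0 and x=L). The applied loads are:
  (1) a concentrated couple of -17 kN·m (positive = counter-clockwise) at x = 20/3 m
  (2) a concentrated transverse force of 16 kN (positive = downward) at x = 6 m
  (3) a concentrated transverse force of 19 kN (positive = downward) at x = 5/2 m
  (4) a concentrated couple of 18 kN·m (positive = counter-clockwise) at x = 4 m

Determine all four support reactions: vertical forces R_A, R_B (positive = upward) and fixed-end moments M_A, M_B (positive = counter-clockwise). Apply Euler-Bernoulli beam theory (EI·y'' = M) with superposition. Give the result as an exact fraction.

Load 1 — applied couple M₀=-17 kN·m at a=20/3 m (b=L-a=10/3):
  R_A = 6M₀ab/L³ = 6·(-17)·(20/3)·(10/3)/10³ = -34/15 kN
  M_A = M₀b(2a-b)/L² = (-17)·(10/3)·(2·(20/3)-(10/3))/10² = -17/3 kN·m
  R_B = -6M₀ab/L³ = -6·(-17)·(20/3)·(10/3)/10³ = 34/15 kN
  M_B = M₀a(2b-a)/L² = (-17)·(20/3)·(2·(10/3)-(20/3))/10² = 0 kN·m
Load 2 — point force P=16 kN at a=6 m (b=L-a=4):
  R_A = Pb²(3a+b)/L³ = 16·4²·(3·6+4)/10³ = 704/125 kN
  M_A = Pab²/L² = 16·6·4²/10² = 384/25 kN·m
  R_B = Pa²(a+3b)/L³ = 16·6²·(6+3·4)/10³ = 1296/125 kN
  M_B = -Pa²b/L² = -16·6²·4/10² = -576/25 kN·m
Load 3 — point force P=19 kN at a=5/2 m (b=L-a=15/2):
  R_A = Pb²(3a+b)/L³ = 19·(15/2)²·(3·(5/2)+(15/2))/10³ = 513/32 kN
  M_A = Pab²/L² = 19·(5/2)·(15/2)²/10² = 855/32 kN·m
  R_B = Pa²(a+3b)/L³ = 19·(5/2)²·((5/2)+3·(15/2))/10³ = 95/32 kN
  M_B = -Pa²b/L² = -19·(5/2)²·(15/2)/10² = -285/32 kN·m
Load 4 — applied couple M₀=18 kN·m at a=4 m (b=L-a=6):
  R_A = 6M₀ab/L³ = 6·18·4·6/10³ = 324/125 kN
  M_A = M₀b(2a-b)/L² = 18·6·(2·4-6)/10² = 54/25 kN·m
  R_B = -6M₀ab/L³ = -6·18·4·6/10³ = -324/125 kN
  M_B = M₀a(2b-a)/L² = 18·4·(2·6-4)/10² = 144/25 kN·m
Superposition: R_A = 263863/12000 kN, M_A = 92573/2400 kN·m, R_B = 156137/12000 kN, M_B = -20949/800 kN·m

R_A = 263863/12000 kN, M_A = 92573/2400 kN·m, R_B = 156137/12000 kN, M_B = -20949/800 kN·m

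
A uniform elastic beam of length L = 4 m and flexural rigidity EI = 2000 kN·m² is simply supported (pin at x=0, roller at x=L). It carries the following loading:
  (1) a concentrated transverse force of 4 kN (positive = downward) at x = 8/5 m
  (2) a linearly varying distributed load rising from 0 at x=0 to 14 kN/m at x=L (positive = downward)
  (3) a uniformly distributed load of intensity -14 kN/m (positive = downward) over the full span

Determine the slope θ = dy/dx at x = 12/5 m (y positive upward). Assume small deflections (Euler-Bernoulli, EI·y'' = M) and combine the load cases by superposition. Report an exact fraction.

Load 1 — point force P=4 kN at a=8/5 m (b=L-a=12/5):
  θ_1 = -Pa(2L²-6Lx+3x²+a²)/(6LEI)  [x>a] = -4·(8/5)·(2·4²-6·4·(12/5)+3·(12/5)²+(8/5)²)/(6·4·2000) = 12/15625 rad
Load 2 — triangular load w₀=14 kN/m (0→w₀ over full span):
  θ_2 = -w₀(7L⁴-30L²x²+15x⁴)/(360LEI) = -14·(7·4⁴-30·4²·(12/5)²+15·(12/5)⁴)/(360·4·2000) = 1624/703125 rad
Load 3 — uniform load w=-14 kN/m over full span:
  θ_3 = -w(L³-6Lx²+4x³)/(24EI) = -(-14)·(4³-6·4·(12/5)²+4·(12/5)³)/(24·2000) = -259/46875 rad
Superposition: θ = Σ θ_i = -1721/703125 rad ≈ -0.002448 rad

θ(12/5) = -1721/703125 rad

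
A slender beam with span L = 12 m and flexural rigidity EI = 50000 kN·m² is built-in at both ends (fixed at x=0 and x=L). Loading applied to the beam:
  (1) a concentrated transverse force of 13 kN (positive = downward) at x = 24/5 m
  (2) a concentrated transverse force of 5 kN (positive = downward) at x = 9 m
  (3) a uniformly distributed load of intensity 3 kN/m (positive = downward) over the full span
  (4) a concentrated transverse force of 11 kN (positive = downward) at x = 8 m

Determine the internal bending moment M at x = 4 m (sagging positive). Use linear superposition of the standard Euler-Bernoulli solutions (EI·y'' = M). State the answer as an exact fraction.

M(4) = 1359403/54000 kN·m

Load 1 — point force P=13 kN at a=24/5 m (b=L-a=36/5):
  M_1 = Pb²(3a+b)x/L³ - Pab²/L²  [x≤a] = 13·(36/5)²·(3·(24/5)+(36/5))·4/12³ - 13·(24/5)·(36/5)²/12² = 1404/125 kN·m
Load 2 — point force P=5 kN at a=9 m (b=L-a=3):
  M_2 = Pb²(3a+b)x/L³ - Pab²/L²  [x≤a] = 5·3²·(3·9+3)·4/12³ - 5·9·3²/12² = 5/16 kN·m
Load 3 — uniform load w=3 kN/m over full span:
  M_3 = wLx/2 - wL²/12 - wx²/2 = 3·12·4/2 - 3·12²/12 - 3·4²/2 = 12 kN·m
Load 4 — point force P=11 kN at a=8 m (b=L-a=4):
  M_4 = Pb²(3a+b)x/L³ - Pab²/L²  [x≤a] = 11·4²·(3·8+4)·4/12³ - 11·8·4²/12² = 44/27 kN·m
Superposition: M = Σ M_i = 1359403/54000 kN·m ≈ 25.174130 kN·m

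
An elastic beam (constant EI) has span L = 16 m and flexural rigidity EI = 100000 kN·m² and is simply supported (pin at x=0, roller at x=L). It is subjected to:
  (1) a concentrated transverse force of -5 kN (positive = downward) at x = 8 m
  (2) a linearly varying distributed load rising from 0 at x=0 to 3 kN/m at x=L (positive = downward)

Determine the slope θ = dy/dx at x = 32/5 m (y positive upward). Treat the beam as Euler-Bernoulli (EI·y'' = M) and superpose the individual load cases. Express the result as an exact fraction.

θ(32/5) = -6961/11718750 rad

Load 1 — point force P=-5 kN at a=8 m (b=L-a=8):
  θ_1 = -Pb(L²-b²-3x²)/(6LEI)  [x≤a] = -(-5)·8·(16²-8²-3·(32/5)²)/(6·16·100000) = 9/31250 rad
Load 2 — triangular load w₀=3 kN/m (0→w₀ over full span):
  θ_2 = -w₀(7L⁴-30L²x²+15x⁴)/(360LEI) = -3·(7·16⁴-30·16²·(32/5)²+15·(32/5)⁴)/(360·16·100000) = -5168/5859375 rad
Superposition: θ = Σ θ_i = -6961/11718750 rad ≈ -0.000594 rad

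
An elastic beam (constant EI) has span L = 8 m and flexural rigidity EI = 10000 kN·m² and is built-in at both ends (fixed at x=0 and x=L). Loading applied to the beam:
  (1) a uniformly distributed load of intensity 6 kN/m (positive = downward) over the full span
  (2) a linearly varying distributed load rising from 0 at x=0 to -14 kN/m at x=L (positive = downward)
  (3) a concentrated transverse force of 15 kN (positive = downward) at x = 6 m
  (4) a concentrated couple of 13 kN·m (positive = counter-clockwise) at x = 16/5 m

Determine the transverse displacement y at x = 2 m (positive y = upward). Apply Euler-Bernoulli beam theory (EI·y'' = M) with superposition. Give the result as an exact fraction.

y(2) = -253/400000 m

Load 1 — uniform load w=6 kN/m over full span:
  y_1 = -wx²(L-x)²/(24EI) = -6·2²·(8-2)²/(24·10000) = -9/2500 m
Load 2 — triangular load w₀=-14 kN/m (0→w₀ over full span):
  y_2 = -w₀x²(L-x)²(x+2L)/(120LEI) = -(-14)·2²·(8-2)²·(2+2·8)/(120·8·10000) = 189/50000 m
Load 3 — point force P=15 kN at a=6 m (b=L-a=2):
  y_3 = -Pb²x²(3aL-(3a+b)x)/(6L³EI)  [x≤a] = -15·2²·2²·(3·6·8-(3·6+2)·2)/(6·8³·10000) = -13/16000 m
Load 4 — applied couple M₀=13 kN·m at a=16/5 m (b=L-a=24/5):
  y_4 = (R_Ax³/6 - M_Ax²/2)/EI  [x≤a] with R_A=117/50, M_A=39/25 = ((117/50)·2³/6 - (39/25)·2²/2)/10000 = 0 m
Superposition: y = Σ y_i = -253/400000 m ≈ -0.000633 m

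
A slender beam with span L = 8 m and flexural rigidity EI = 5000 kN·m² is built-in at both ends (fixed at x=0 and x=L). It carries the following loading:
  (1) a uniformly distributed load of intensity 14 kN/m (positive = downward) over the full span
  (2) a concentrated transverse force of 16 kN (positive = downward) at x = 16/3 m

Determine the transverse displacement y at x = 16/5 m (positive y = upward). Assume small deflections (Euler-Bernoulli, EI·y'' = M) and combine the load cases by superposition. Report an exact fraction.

Load 1 — uniform load w=14 kN/m over full span:
  y_1 = -wx²(L-x)²/(24EI) = -14·(16/5)²·(8-(16/5))²/(24·5000) = -10752/390625 m
Load 2 — point force P=16 kN at a=16/3 m (b=L-a=8/3):
  y_2 = -Pb²x²(3aL-(3a+b)x)/(6L³EI)  [x≤a] = -16·(8/3)²·(16/5)²·(3·(16/3)·8-(3·(16/3)+(8/3))·(16/5))/(6·8³·5000) = -32768/6328125 m
Superposition: y = Σ y_i = -1034752/31640625 m ≈ -0.032703 m

y(16/5) = -1034752/31640625 m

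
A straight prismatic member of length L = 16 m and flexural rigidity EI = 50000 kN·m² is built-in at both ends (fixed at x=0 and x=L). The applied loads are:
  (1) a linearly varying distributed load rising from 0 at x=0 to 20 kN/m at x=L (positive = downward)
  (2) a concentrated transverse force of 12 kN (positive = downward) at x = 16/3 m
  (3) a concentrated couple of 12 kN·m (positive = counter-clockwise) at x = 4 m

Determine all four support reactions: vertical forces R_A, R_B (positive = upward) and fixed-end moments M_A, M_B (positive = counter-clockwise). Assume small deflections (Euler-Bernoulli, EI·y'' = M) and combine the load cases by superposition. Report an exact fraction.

Load 1 — triangular load w₀=20 kN/m (0→w₀ over full span):
  R_A = 3w₀L/20 = 3·20·16/20 = 48 kN
  M_A = w₀L²/30 = 20·16²/30 = 512/3 kN·m
  R_B = 7w₀L/20 = 7·20·16/20 = 112 kN
  M_B = -w₀L²/20 = -20·16²/20 = -256 kN·m
Load 2 — point force P=12 kN at a=16/3 m (b=L-a=32/3):
  R_A = Pb²(3a+b)/L³ = 12·(32/3)²·(3·(16/3)+(32/3))/16³ = 80/9 kN
  M_A = Pab²/L² = 12·(16/3)·(32/3)²/16² = 256/9 kN·m
  R_B = Pa²(a+3b)/L³ = 12·(16/3)²·((16/3)+3·(32/3))/16³ = 28/9 kN
  M_B = -Pa²b/L² = -12·(16/3)²·(32/3)/16² = -128/9 kN·m
Load 3 — applied couple M₀=12 kN·m at a=4 m (b=L-a=12):
  R_A = 6M₀ab/L³ = 6·12·4·12/16³ = 27/32 kN
  M_A = M₀b(2a-b)/L² = 12·12·(2·4-12)/16² = -9/4 kN·m
  R_B = -6M₀ab/L³ = -6·12·4·12/16³ = -27/32 kN
  M_B = M₀a(2b-a)/L² = 12·4·(2·12-4)/16² = 15/4 kN·m
Superposition: R_A = 16627/288 kN, M_A = 7087/36 kN·m, R_B = 32909/288 kN, M_B = -9593/36 kN·m

R_A = 16627/288 kN, M_A = 7087/36 kN·m, R_B = 32909/288 kN, M_B = -9593/36 kN·m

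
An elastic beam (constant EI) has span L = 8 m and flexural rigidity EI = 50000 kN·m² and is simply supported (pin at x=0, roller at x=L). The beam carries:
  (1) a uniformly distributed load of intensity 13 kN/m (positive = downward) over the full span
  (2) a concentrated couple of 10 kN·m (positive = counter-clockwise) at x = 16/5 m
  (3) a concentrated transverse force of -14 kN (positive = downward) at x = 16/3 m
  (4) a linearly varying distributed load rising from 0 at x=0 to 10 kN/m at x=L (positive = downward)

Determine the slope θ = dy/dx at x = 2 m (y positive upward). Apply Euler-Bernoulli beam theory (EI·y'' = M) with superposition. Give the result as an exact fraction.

Load 1 — uniform load w=13 kN/m over full span:
  θ_1 = -w(L³-6Lx²+4x³)/(24EI) = -13·(8³-6·8·2²+4·2³)/(24·50000) = -143/37500 rad
Load 2 — applied couple M₀=10 kN·m at a=16/5 m (b=L-a=24/5):
  θ_2 = (M₀x²/(2L)+C₁)/EI  [x≤a] with C₁=M₀(3b²-L²)/(6L)=16/15 = (10·2²/(2·8)+(16/15))/50000 = 107/1500000 rad
Load 3 — point force P=-14 kN at a=16/3 m (b=L-a=8/3):
  θ_3 = -Pb(L²-b²-3x²)/(6LEI)  [x≤a] = -(-14)·(8/3)·(8²-(8/3)²-3·2²)/(6·8·50000) = 707/1012500 rad
Load 4 — triangular load w₀=10 kN/m (0→w₀ over full span):
  θ_4 = -w₀(7L⁴-30L²x²+15x⁴)/(360LEI) = -10·(7·8⁴-30·8²·2²+15·2⁴)/(360·8·50000) = -1327/900000 rad
Superposition: θ = Σ θ_i = -91493/20250000 rad ≈ -0.004518 rad

θ(2) = -91493/20250000 rad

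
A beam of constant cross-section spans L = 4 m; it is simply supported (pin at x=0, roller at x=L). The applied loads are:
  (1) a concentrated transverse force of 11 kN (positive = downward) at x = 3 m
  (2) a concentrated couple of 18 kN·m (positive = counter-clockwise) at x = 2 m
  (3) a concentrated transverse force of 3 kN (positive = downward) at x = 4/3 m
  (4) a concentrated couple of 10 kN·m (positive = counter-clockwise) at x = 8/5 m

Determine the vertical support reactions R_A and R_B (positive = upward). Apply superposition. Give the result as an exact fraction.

Load 1 — point force P=11 kN at a=3 m (b=L-a=1):
  R_A = Pb/L = 11·1/4 = 11/4 kN
  R_B = Pa/L = 11·3/4 = 33/4 kN
Load 2 — applied couple M₀=18 kN·m at a=2 m (b=L-a=2):
  R_A = M₀/L = 18/4 = 9/2 kN
  R_B = -M₀/L = -18/4 = -9/2 kN
Load 3 — point force P=3 kN at a=4/3 m (b=L-a=8/3):
  R_A = Pb/L = 3·(8/3)/4 = 2 kN
  R_B = Pa/L = 3·(4/3)/4 = 1 kN
Load 4 — applied couple M₀=10 kN·m at a=8/5 m (b=L-a=12/5):
  R_A = M₀/L = 10/4 = 5/2 kN
  R_B = -M₀/L = -10/4 = -5/2 kN
Superposition: R_A = 47/4 kN, R_B = 9/4 kN

R_A = 47/4 kN, R_B = 9/4 kN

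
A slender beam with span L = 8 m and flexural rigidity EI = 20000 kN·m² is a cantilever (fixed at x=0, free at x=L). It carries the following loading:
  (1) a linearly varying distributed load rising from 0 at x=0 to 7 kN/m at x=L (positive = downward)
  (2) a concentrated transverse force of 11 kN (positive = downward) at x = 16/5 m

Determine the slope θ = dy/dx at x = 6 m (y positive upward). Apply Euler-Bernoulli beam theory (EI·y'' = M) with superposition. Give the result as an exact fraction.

θ(6) = -49557/2000000 rad

Load 1 — triangular load w₀=7 kN/m (0→w₀ over full span):
  θ_1 = (w₀Lx²/4-w₀L²x/3-w₀x⁴/(24L))/EI = (7·8·6²/4-7·8²·6/3-7·6⁴/(24·8))/20000 = -1757/80000 rad
Load 2 — point force P=11 kN at a=16/5 m (b=L-a=24/5):
  θ_2 = -Pa²/(2EI)  [x>a] = -11·(16/5)²/(2·20000) = -44/15625 rad
Superposition: θ = Σ θ_i = -49557/2000000 rad ≈ -0.024778 rad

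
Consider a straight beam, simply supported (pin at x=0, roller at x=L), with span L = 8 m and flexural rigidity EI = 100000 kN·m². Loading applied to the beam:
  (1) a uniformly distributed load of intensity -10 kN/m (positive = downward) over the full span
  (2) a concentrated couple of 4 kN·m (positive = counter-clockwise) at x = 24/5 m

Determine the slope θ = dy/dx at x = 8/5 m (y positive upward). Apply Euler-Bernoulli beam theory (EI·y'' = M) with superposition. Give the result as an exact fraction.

Load 1 — uniform load w=-10 kN/m over full span:
  θ_1 = -w(L³-6Lx²+4x³)/(24EI) = -(-10)·(8³-6·8·(8/5)²+4·(8/5)³)/(24·100000) = 132/78125 rad
Load 2 — applied couple M₀=4 kN·m at a=24/5 m (b=L-a=16/5):
  θ_2 = (M₀x²/(2L)+C₁)/EI  [x≤a] with C₁=M₀(3b²-L²)/(6L)=-208/75 = (4·(8/5)²/(2·8)+(-208/75))/100000 = -1/46875 rad
Superposition: θ = Σ θ_i = 391/234375 rad ≈ 0.001668 rad

θ(8/5) = 391/234375 rad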